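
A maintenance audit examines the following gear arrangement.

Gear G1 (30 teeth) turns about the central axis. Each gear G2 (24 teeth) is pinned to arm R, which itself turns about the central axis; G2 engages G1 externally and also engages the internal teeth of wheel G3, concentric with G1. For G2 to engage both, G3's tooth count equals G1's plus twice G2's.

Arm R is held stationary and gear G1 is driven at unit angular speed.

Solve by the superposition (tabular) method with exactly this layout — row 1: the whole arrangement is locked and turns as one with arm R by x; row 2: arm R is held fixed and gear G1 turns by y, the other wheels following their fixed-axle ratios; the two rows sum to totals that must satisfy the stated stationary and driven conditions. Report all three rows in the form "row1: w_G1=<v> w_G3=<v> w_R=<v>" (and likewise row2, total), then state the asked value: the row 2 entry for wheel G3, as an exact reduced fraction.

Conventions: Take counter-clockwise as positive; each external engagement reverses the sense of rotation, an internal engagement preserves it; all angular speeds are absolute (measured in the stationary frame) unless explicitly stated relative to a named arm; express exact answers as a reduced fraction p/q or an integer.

row1: w_G1=0 w_G3=0 w_R=0
row2: w_G1=1 w_G3=-5/13 w_R=0
total: w_G1=1 w_G3=-5/13 w_R=0
asked value: -5/13

planetary set (30T centre, 24T on arm, 78T internal) — Willis relation
row 1 (train locked, turned with arm): all members turn x
row 2: sun turns y, ring = −(30/78)·y, arm 0
boundary: total ω_arm = x = 0 and total ω_sun = x + y = 1  ⇒  y = 1, x = 0
row 2 ring = −(30/78)·1 = -5/13
totals (row 1 + row 2): sun 0 + 1 = 1, ring 0 + (-5/13) = -5/13, arm 0 + 0 = 0
asked cell (row2, ring) = -5/13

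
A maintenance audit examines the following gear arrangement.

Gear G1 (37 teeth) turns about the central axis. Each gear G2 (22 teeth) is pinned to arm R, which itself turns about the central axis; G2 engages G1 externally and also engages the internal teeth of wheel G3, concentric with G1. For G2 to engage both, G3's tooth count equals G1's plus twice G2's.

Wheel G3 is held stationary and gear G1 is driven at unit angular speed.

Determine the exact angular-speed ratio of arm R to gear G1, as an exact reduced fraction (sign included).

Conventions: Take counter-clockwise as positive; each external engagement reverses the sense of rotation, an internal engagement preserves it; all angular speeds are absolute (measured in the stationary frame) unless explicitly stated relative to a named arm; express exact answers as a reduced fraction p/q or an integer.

37/118

topology: planetary set — G1 37T / G2 22T / G3 81T, arm = carrier (Willis)
ring teeth: 37 + 2·22 = 81
37(ω_sun−ω_arm) = −81(ω_ring−ω_arm),  ω_ring = 0, ω_sun = 1
37(1−ω_arm) = −81(0−ω_arm)  ⇒  118·ω_arm = 37  ⇒  ω_arm = 37/118
ω_out/ω_in = 37/118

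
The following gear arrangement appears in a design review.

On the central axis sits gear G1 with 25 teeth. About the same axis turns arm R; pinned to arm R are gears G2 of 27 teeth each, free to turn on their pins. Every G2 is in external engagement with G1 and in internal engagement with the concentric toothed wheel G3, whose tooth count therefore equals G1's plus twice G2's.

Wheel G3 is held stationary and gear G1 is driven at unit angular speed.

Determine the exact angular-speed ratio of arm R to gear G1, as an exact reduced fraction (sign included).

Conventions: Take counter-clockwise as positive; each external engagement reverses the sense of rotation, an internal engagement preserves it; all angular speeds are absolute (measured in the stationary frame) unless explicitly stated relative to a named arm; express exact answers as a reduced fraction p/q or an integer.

class = planetary set [G3 = 25+2·27 = 79; Willis about the carrier]
ring teeth: 25 + 2·27 = 79
25(ω_sun−ω_arm) = −79(ω_ring−ω_arm),  ω_ring = 0, ω_sun = 1
25(1−ω_arm) = −79(0−ω_arm)  ⇒  104·ω_arm = 25  ⇒  ω_arm = 25/104
ω_out/ω_in = 25/104

25/104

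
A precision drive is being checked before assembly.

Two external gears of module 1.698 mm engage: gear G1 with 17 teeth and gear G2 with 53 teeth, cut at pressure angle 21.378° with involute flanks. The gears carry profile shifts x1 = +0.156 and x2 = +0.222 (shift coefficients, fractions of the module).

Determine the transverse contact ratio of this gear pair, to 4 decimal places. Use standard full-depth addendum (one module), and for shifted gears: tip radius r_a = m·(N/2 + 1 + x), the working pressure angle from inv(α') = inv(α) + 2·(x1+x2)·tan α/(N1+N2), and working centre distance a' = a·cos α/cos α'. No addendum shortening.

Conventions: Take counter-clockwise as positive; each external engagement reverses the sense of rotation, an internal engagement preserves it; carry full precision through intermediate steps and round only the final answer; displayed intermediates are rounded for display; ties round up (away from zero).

topology: single-mesh involute geometry — m = 1.698, 17T/53T pair
base radii: r_b1 = 13.439950, r_b2 = 41.901020
tip radii: r_a1 = 16.395888, r_a2 = 47.071956
inv(α') = inv(21.378°) + 2·(+0.156+0.222)·tan α/(17+53) = 0.02256404  ⇒  α' = 22.84459°
a' = a·cos α / cos α' = 59.4300·cos 21.378°/cos 22.84459° = 60.051317
action lengths: √(r_a1²−r_b1²) = 9.391107, √(r_a2²−r_b2²) = 21.449326
base pitch p_b = π·m·cos α = 4.967394
CR = (9.391107 + 21.449326 − 60.051317·sin 22.84459°)/4.967394 = 1.515188
contact ratio ≈ 1.5152

1.5152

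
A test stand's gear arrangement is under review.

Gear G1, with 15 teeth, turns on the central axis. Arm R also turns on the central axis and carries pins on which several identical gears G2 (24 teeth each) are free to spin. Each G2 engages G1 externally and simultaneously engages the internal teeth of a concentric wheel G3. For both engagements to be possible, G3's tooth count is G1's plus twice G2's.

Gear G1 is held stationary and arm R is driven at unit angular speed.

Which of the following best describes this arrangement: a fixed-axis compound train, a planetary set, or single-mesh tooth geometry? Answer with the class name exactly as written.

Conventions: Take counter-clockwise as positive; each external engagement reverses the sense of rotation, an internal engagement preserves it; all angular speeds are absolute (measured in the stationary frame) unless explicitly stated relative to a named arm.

recognized (axles ride arm R): planetary set, 15/24/63 teeth
classification: planetary set

planetary set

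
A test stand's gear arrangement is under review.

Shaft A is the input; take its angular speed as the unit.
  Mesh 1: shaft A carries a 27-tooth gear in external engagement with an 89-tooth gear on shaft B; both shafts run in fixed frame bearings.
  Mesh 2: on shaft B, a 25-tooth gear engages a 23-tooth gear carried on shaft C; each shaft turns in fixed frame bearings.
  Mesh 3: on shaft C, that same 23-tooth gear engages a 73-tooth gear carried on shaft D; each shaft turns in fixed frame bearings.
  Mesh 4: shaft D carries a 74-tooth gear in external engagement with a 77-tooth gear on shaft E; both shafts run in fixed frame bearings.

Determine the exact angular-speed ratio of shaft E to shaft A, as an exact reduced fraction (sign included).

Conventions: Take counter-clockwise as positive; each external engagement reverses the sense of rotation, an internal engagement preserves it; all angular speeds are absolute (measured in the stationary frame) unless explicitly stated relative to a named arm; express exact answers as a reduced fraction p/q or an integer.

49950/500269

class = fixed-axis compound train [4 meshes; 4 ratios multiply, 4 sense flips]
mesh 1 [27T→89T]: running ratio 27/89, sense −
mesh 2 [25T→23T]: running ratio 675/2047, sense +
mesh 3 [23T→73T]: running ratio 675/6497, sense −
mesh 4 [74T→77T]: running ratio 49950/500269, sense +
ω_out/ω_in = 49950/500269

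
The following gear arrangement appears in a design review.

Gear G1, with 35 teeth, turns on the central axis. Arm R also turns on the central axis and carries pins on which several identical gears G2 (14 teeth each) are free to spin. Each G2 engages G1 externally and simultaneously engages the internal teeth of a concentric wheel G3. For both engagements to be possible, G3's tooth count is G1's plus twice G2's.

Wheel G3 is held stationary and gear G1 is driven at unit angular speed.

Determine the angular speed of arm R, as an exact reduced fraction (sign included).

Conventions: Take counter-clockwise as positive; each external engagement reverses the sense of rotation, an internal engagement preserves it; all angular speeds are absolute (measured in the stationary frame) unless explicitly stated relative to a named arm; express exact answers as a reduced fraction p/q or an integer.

topology: planetary set — G1 35T / G2 14T / G3 63T, arm = carrier (Willis)
ring teeth: 35 + 2·14 = 63
35(ω_sun−ω_arm) = −63(ω_ring−ω_arm),  ω_ring = 0, ω_sun = 1
35(1−ω_arm) = −63(0−ω_arm)  ⇒  98·ω_arm = 35  ⇒  ω_arm = 5/14
exact speed ratio = 5/14

5/14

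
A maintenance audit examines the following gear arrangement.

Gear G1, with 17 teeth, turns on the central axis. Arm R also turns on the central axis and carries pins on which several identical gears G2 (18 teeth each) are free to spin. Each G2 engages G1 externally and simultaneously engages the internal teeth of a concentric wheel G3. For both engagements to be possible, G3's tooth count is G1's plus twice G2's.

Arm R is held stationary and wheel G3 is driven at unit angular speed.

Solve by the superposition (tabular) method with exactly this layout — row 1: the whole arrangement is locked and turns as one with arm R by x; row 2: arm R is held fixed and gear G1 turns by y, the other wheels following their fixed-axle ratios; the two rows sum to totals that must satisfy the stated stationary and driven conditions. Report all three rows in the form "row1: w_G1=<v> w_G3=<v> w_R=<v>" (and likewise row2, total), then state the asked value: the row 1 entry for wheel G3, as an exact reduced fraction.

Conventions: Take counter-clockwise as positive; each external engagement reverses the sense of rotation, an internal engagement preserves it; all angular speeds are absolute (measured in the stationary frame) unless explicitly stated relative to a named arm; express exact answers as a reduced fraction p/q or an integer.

class = planetary set [G3 = 17+2·18 = 53; Willis about the carrier]
row 1 — lock + rotate with arm: ω_sun = ω_ring = ω_arm = x
row 2 (arm held, sun turns y): ω_ring = −(17/53)·y, ω_arm = 0
boundary: total ω_arm = x = 0 and total ω_ring = x − (17/53)·y = 1  ⇒  y = -53/17, x = 0
row 2 ring = −(17/53)·(-53/17) = 1
totals (row 1 + row 2): sun 0 + (-53/17) = -53/17, ring 0 + 1 = 1, arm 0 + 0 = 0
asked cell (row1, ring) = 0

row1: w_G1=0 w_G3=0 w_R=0
row2: w_G1=-53/17 w_G3=1 w_R=0
total: w_G1=-53/17 w_G3=1 w_R=0
asked value: 0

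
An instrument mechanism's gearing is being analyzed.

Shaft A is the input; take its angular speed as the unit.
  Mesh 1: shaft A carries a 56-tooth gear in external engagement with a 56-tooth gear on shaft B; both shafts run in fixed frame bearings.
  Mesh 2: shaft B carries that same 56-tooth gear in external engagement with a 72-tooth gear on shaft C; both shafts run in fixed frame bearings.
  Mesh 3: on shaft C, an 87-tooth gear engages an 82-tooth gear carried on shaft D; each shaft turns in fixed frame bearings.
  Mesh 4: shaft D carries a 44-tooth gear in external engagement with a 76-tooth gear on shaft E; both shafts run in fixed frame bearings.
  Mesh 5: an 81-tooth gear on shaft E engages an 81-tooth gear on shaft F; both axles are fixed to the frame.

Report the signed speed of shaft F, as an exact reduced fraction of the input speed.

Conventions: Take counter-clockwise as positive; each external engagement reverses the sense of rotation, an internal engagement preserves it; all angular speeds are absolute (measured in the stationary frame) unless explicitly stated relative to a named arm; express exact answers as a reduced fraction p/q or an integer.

-2233/4674

5-mesh fixed-axis compound train (all bearings frame-fixed)
mesh 1 [56T→56T]: |ω|/ω_in = 1×56/56 = 1, sense flips to −
mesh 2 [56T→72T]: |ω|/ω_in = 1×56/72 = 7/9, sense flips to +
mesh 3 [87T→82T]: |ω|/ω_in = (7/9)×87/82 = 203/246, sense flips to −
mesh 4 [44T→76T]: |ω|/ω_in = (203/246)×44/76 = 2233/4674, sense flips to +
mesh 5 [81T→81T]: |ω|/ω_in = (2233/4674)×81/81 = 2233/4674, sense flips to −
signed output speed (× input speed) = -2233/4674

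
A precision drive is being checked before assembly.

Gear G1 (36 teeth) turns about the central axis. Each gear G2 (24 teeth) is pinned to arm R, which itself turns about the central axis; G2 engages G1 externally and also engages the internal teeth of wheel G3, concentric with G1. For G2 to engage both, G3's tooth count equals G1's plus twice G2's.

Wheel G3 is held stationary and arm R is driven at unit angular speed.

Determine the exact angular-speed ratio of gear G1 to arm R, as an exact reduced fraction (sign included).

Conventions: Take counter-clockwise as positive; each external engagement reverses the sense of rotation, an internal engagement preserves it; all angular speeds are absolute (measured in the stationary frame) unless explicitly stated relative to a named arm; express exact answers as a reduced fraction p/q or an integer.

10/3

class = planetary set [G3 = 36+2·24 = 84; Willis about the carrier]
ring teeth: 36 + 2·24 = 84
36(ω_sun−ω_arm) = −84(ω_ring−ω_arm),  ω_ring = 0, ω_arm = 1
ω_sun = 1 − (84/36)(0−1) = 10/3
ω_out/ω_in = 10/3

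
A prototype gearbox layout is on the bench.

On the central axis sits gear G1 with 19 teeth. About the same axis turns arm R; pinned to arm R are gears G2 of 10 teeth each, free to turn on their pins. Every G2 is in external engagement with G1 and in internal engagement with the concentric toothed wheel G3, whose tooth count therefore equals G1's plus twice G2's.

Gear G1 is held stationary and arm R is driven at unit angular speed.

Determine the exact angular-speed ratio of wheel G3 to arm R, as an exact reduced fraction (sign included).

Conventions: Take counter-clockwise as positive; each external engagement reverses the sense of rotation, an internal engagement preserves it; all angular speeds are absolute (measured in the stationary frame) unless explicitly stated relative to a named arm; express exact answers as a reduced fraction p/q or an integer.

58/39

planetary set (19T centre, 10T on arm, 39T internal) — Willis relation
ring teeth: 19 + 2·10 = 39
19(ω_sun−ω_arm) = −39(ω_ring−ω_arm),  ω_sun = 0, ω_arm = 1
ω_ring = 1 − (19/39)(0−1) = 58/39
ω_out/ω_in = 58/39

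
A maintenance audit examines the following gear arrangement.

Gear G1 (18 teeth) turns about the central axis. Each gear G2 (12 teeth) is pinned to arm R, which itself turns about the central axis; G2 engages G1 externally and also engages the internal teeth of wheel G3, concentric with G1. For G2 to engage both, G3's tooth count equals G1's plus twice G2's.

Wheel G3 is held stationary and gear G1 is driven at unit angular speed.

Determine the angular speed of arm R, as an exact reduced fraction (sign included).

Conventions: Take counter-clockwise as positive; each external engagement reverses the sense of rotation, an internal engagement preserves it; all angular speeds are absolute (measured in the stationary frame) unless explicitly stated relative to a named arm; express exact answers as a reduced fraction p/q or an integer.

3/10

class = planetary set [G3 = 18+2·12 = 42; Willis about the carrier]
ring teeth: 18 + 2·12 = 42
18(ω_sun−ω_arm) = −42(ω_ring−ω_arm),  ω_ring = 0, ω_sun = 1
18(1−ω_arm) = −42(0−ω_arm)  ⇒  60·ω_arm = 18  ⇒  ω_arm = 3/10
exact speed ratio = 3/10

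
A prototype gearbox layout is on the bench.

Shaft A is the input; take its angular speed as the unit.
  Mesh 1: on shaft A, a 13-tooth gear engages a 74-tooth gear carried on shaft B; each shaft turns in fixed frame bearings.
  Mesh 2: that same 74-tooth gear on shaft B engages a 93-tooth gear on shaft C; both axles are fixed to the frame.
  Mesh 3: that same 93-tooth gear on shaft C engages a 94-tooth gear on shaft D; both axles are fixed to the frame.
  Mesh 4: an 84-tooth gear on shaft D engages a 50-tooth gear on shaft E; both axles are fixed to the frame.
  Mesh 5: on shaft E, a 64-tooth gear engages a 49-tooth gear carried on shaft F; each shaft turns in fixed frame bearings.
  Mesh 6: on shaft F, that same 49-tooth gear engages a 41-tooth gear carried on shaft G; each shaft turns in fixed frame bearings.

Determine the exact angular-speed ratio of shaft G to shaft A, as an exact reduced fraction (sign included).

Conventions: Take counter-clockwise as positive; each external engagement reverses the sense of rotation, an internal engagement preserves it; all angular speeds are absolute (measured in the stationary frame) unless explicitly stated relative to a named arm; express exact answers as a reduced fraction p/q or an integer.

class = fixed-axis compound train [6 meshes; 6 ratios multiply, 6 sense flips]
mesh 1 [13T→74T]: running ratio 13/74, sense −
mesh 2 [74T→93T]: running ratio 13/93, sense +
mesh 3 [93T→94T]: running ratio 13/94, sense −
mesh 4 [84T→50T]: running ratio 273/1175, sense +
mesh 5 [64T→49T]: running ratio 2496/8225, sense −
mesh 6 [49T→41T]: running ratio 17472/48175, sense +
ω_out/ω_in = 17472/48175

17472/48175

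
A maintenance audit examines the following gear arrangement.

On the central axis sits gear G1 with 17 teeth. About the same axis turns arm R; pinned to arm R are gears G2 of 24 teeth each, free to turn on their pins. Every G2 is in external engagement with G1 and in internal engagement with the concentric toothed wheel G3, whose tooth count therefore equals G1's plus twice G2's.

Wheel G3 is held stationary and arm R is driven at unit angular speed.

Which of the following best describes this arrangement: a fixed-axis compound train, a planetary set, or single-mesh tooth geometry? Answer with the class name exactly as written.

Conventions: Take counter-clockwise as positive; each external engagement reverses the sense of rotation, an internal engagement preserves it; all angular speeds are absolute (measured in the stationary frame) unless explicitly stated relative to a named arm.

planetary set

recognized (axles ride arm R): planetary set, 17/24/65 teeth
classification: planetary set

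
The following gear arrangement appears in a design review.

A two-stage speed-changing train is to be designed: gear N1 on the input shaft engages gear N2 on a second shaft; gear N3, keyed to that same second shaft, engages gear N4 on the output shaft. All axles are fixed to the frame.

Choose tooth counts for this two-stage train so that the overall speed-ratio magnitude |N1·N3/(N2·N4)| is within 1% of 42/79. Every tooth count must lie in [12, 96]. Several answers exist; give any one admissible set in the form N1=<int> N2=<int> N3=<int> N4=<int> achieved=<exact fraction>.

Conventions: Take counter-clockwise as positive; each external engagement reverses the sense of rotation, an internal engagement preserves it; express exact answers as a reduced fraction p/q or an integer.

N1=12 N2=79 N3=42 N4=12 achieved=42/79

2-stage fixed-axis compound train for ratio 42/79
target = 42/79 in lowest terms: an exact hit needs N1·N3 = k·42 and N2·N4 = k·79 for one integer k, every count in [12, 96]; additionally prefer no 1:1 stage (N1 ≠ N2, N3 ≠ N4)
k = 1…11: no 1:1-free in-range split of k·42 and k·79 into factor pairs; take k = 12
k = 12: N1·N3 = 504 = 12·42, N2·N4 = 948 = 79·12
achieved = 12·42/(79·12) = 42/79; |achieved − target| = 0 ≤ 21/3950 ✓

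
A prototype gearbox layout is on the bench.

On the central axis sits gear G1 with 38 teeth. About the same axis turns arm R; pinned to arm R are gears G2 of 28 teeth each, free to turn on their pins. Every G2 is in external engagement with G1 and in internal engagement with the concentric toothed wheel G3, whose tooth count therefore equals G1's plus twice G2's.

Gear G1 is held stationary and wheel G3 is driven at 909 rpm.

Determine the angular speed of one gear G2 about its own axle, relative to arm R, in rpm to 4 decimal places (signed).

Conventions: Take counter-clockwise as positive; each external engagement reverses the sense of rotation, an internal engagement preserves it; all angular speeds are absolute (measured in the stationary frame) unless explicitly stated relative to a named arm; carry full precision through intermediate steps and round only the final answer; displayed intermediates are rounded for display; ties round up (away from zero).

+878.5032 rpm

topology: planetary set — G1 38T / G2 28T / G3 94T, arm = carrier (Willis)
normalise by the input: solve with ω_ring = 1, then scale by 909 rpm
ring teeth: 38 + 2·28 = 94
38(ω_sun−ω_arm) = −94(ω_ring−ω_arm),  ω_sun = 0, ω_ring = 1
38(0−ω_arm) = −94(1−ω_arm)  ⇒  132·ω_arm = 94  ⇒  ω_arm = 47/66
sun–planet mesh: 38·(0−47/66) = −28·(ω_p−ω_arm)  ⇒  ω_p−ω_arm = 893/924
scale: ω_p−ω_arm = 893/924 × 909 rpm = +878.5032 rpm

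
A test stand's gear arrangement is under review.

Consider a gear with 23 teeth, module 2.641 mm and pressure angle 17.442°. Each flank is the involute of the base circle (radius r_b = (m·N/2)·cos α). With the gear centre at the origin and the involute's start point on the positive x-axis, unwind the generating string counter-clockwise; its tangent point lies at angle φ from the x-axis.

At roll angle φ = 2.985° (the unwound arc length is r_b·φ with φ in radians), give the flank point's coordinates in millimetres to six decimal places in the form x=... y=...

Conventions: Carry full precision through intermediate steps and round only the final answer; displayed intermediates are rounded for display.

single-mesh involute tooth geometry (23T wheel at module 2.641)
pitch radius r_p = m·N/2 = 2.641·23/2 = 30.371500
base radius r_b = r_p·cos α = 30.371500·cos 17.442° = 28.975045
roll angle φ = 2.985° = 0.05209808 rad
x = r_b·(cos φ + φ·sin φ) = 29.014340
y = r_b·(sin φ − φ·cos φ) = 0.001365

x=29.014340 y=0.001365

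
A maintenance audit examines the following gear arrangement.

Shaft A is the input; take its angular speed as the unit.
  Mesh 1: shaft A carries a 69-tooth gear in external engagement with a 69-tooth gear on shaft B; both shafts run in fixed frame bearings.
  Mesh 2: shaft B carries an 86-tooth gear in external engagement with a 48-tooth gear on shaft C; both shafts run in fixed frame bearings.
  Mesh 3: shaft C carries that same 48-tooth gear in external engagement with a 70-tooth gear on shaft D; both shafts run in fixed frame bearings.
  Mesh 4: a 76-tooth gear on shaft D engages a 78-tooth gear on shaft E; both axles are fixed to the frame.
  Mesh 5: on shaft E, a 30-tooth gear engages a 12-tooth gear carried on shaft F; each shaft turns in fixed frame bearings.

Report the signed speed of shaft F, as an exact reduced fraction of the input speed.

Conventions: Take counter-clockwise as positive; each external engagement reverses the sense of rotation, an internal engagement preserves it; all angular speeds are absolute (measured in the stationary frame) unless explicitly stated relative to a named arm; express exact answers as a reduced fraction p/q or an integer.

5-mesh fixed-axis compound train (all bearings frame-fixed)
mesh 1 [69T→69T]: |ω|/ω_in = 1×69/69 = 1, sense flips to −
mesh 2 [86T→48T]: |ω|/ω_in = 1×86/48 = 43/24, sense flips to +
mesh 3 [48T→70T]: |ω|/ω_in = (43/24)×48/70 = 43/35, sense flips to −
mesh 4 [76T→78T]: |ω|/ω_in = (43/35)×76/78 = 1634/1365, sense flips to +
mesh 5 [30T→12T]: |ω|/ω_in = (1634/1365)×30/12 = 817/273, sense flips to −
signed output speed (× input speed) = -817/273

-817/273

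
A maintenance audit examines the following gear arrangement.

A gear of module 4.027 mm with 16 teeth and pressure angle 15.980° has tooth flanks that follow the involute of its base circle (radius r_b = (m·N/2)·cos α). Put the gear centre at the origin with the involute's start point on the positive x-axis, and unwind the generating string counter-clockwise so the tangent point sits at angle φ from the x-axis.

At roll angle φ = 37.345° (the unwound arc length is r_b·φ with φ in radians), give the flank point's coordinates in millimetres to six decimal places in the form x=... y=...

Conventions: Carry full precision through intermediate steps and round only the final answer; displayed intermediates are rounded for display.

class = single-mesh tooth geometry [base-circle involute, m = 4.027, 16T]
pitch radius r_p = m·N/2 = 4.027·16/2 = 32.216000
base radius r_b = r_p·cos α = 32.216000·cos 15.980° = 30.971105
roll angle φ = 37.345° = 0.65179321 rad
x = r_b·(cos φ + φ·sin φ) = 36.867492
y = r_b·(sin φ − φ·cos φ) = 2.739058

x=36.867492 y=2.739058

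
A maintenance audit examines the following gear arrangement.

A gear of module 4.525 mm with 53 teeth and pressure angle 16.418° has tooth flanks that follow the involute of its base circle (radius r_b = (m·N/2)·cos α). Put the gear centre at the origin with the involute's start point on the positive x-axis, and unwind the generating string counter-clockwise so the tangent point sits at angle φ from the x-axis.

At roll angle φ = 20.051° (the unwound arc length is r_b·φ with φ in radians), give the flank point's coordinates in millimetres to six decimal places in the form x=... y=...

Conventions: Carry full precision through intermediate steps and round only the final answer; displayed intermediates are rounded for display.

x=121.852300 y=1.623214

class = single-mesh tooth geometry [base-circle involute, m = 4.525, 53T]
pitch radius r_p = m·N/2 = 4.525·53/2 = 119.912500
base radius r_b = r_p·cos α = 119.912500·cos 16.418° = 115.023095
roll angle φ = 20.051° = 0.34995597 rad
x = r_b·(cos φ + φ·sin φ) = 121.852300
y = r_b·(sin φ − φ·cos φ) = 1.623214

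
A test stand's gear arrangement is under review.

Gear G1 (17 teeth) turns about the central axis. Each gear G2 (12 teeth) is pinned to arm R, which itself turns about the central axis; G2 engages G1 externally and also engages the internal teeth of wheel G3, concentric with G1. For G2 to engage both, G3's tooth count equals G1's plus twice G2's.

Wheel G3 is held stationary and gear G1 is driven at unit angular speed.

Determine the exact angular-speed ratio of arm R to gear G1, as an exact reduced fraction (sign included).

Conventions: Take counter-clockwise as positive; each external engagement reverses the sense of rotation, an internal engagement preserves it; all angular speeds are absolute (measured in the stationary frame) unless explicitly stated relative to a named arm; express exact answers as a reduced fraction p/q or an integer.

topology: planetary set — G1 17T / G2 12T / G3 41T, arm = carrier (Willis)
ring teeth: 17 + 2·12 = 41
17(ω_sun−ω_arm) = −41(ω_ring−ω_arm),  ω_ring = 0, ω_sun = 1
17(1−ω_arm) = −41(0−ω_arm)  ⇒  58·ω_arm = 17  ⇒  ω_arm = 17/58
ω_out/ω_in = 17/58

17/58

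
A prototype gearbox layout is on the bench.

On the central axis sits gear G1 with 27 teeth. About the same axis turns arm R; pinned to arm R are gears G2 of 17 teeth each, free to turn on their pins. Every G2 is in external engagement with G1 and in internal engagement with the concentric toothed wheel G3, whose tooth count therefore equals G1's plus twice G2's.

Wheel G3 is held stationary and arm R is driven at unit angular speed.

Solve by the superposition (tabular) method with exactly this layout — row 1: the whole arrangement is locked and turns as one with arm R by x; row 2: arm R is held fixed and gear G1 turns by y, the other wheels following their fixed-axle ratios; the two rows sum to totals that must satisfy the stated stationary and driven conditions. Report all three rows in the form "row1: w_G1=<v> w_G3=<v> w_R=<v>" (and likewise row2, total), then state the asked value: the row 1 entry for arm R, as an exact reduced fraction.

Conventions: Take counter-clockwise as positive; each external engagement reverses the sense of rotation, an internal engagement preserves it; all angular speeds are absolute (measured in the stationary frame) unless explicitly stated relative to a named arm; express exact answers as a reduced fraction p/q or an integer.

topology: planetary set — G1 27T / G2 17T / G3 61T, arm = carrier (Willis)
row 1 — lock + rotate with arm: ω_sun = ω_ring = ω_arm = x
row 2 (arm held, sun turns y): ω_ring = −(27/61)·y, ω_arm = 0
boundary: total ω_ring = x − (27/61)·y = 0 and total ω_arm = x = 1  ⇒  y = 61/27, x = 1
row 2 ring = −(27/61)·61/27 = -1
totals (row 1 + row 2): sun 1 + 61/27 = 88/27, ring 1 + (-1) = 0, arm 1 + 0 = 1
asked cell (row1, arm) = 1

row1: w_G1=1 w_G3=1 w_R=1
row2: w_G1=61/27 w_G3=-1 w_R=0
total: w_G1=88/27 w_G3=0 w_R=1
asked value: 1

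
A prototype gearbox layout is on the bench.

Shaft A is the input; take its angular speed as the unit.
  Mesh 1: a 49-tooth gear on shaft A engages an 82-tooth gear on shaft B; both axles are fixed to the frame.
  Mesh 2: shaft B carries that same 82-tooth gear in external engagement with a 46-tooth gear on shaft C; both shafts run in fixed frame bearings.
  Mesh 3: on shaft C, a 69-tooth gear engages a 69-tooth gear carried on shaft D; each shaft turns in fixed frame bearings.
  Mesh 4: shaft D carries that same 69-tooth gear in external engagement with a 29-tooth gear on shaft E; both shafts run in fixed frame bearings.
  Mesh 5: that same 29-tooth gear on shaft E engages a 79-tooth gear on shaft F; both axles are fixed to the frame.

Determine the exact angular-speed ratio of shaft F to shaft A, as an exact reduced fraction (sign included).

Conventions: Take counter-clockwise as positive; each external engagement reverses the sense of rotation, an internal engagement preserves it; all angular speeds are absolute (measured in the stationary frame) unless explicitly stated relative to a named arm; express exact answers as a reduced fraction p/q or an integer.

class = fixed-axis compound train [5 meshes; 5 ratios multiply, 5 sense flips]
mesh 1 [49T→82T]: running ratio 49/82, sense −
mesh 2 [82T→46T]: running ratio 49/46, sense +
mesh 3 [69T→69T]: running ratio 49/46, sense −
mesh 4 [69T→29T]: running ratio 147/58, sense +
mesh 5 [29T→79T]: running ratio 147/158, sense −
ω_out/ω_in = -147/158

-147/158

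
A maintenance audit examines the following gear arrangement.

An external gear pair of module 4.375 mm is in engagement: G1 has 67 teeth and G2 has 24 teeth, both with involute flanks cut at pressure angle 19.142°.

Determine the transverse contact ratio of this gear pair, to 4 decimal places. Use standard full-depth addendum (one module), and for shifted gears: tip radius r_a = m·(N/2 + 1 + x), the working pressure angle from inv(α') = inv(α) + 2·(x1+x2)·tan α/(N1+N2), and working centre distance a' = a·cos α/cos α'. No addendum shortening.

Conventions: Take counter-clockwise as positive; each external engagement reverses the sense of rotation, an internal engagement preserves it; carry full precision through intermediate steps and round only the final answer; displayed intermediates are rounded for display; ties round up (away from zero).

1.7448

single-mesh involute tooth geometry (67T engaging 24T at module 4.375)
base radii: r_b1 = 138.458883, r_b2 = 49.597212
tip radii: r_a1 = 150.937500, r_a2 = 56.875000
no profile shift: α' = α, a' = a
action lengths: √(r_a1²−r_b1²) = 60.093816, √(r_a2²−r_b2²) = 27.836706
base pitch p_b = π·m·cos α = 12.984520
CR = (60.093816 + 27.836706 − 199.062500·sin 19.14200°)/12.984520 = 1.744835
contact ratio ≈ 1.7448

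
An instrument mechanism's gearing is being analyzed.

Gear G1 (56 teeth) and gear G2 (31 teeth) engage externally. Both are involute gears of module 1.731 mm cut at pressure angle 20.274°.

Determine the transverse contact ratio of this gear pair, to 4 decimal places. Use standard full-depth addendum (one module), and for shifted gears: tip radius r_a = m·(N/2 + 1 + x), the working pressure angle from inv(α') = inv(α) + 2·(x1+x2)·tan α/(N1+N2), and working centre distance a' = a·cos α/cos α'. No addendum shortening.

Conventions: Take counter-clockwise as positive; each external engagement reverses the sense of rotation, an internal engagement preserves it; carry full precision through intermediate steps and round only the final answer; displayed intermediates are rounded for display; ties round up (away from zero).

1.7038

topology: single-mesh involute geometry — m = 1.731, 56T/31T pair
base radii: r_b1 = 45.465227, r_b2 = 25.168251
tip radii: r_a1 = 50.199000, r_a2 = 28.561500
no profile shift: α' = α, a' = a
action lengths: √(r_a1²−r_b1²) = 21.280337, √(r_a2²−r_b2²) = 13.502535
base pitch p_b = π·m·cos α = 5.101187
CR = (21.280337 + 13.502535 − 75.298500·sin 20.27400°)/5.101187 = 1.703758
contact ratio ≈ 1.7038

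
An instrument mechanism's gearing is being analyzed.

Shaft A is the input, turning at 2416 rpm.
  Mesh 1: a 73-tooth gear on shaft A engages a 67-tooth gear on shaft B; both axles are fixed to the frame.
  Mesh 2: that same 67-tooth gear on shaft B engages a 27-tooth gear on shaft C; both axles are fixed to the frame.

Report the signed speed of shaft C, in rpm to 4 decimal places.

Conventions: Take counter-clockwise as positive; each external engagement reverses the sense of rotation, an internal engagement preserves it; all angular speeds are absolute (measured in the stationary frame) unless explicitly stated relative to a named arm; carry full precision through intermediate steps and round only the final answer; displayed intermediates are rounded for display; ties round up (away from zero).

+6532.1481 rpm

topology: fixed-axis compound train — 2 meshes, A→C
mesh 1 [73T→67T]: ω = 2416.0000×73/67 = 2632.3582 rpm, sense flips to −
mesh 2 [67T→27T]: ω = 2632.3582×67/27 = 6532.1481 rpm, sense flips to +
signed output speed = +6532.1481 rpm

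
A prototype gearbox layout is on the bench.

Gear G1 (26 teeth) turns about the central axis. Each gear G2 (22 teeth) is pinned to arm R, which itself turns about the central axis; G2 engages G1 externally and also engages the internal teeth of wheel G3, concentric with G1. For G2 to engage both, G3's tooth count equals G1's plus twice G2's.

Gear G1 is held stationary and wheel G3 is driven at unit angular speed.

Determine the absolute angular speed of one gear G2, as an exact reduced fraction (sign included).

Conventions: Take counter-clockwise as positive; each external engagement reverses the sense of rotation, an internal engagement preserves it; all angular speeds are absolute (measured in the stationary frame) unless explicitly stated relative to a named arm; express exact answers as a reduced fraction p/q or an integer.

35/22

recognized (axles ride arm R): planetary set, 26/22/70 teeth
ring teeth: 26 + 2·22 = 70
26(ω_sun−ω_arm) = −70(ω_ring−ω_arm),  ω_sun = 0, ω_ring = 1
26(0−ω_arm) = −70(1−ω_arm)  ⇒  96·ω_arm = 70  ⇒  ω_arm = 35/48
sun–planet mesh: 26·(0−35/48) = −22·(ω_p−ω_arm)  ⇒  ω_p−ω_arm = 455/528
ω_p = 35/48 + 455/528 = 35/22
exact speed ratio = 35/22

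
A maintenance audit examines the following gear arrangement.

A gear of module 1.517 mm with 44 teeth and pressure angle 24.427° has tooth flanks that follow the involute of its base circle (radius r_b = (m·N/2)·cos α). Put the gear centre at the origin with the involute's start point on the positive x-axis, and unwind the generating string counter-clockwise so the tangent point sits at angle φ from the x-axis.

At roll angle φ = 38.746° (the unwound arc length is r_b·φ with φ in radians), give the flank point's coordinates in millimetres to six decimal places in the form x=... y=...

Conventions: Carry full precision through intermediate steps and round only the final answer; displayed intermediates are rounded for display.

recognized (one wheel, involute flank): single-mesh tooth geometry, m = 1.517, N = 44
pitch radius r_p = m·N/2 = 1.517·44/2 = 33.374000
base radius r_b = r_p·cos α = 33.374000·cos 24.427° = 30.386656
roll angle φ = 38.746° = 0.67624527 rad
x = r_b·(cos φ + φ·sin φ) = 36.560287
y = r_b·(sin φ − φ·cos φ) = 2.991453

x=36.560287 y=2.991453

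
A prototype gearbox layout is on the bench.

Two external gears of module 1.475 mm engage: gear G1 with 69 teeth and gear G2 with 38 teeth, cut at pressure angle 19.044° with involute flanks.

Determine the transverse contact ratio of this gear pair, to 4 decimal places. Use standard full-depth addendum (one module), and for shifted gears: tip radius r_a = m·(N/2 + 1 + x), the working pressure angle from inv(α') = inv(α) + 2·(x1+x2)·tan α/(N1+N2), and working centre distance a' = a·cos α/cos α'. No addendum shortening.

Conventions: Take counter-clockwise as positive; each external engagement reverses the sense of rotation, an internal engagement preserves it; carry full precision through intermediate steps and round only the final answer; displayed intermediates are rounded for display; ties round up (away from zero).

recognized (one external pair, fixed centres): single-mesh tooth geometry, m = 1.475, N1 = 69, N2 = 38
base radii: r_b1 = 48.102340, r_b2 = 26.491144
tip radii: r_a1 = 52.362500, r_a2 = 29.500000
no profile shift: α' = α, a' = a
action lengths: √(r_a1²−r_b1²) = 20.688072, √(r_a2²−r_b2²) = 12.979573
base pitch p_b = π·m·cos α = 4.380231
CR = (20.688072 + 12.979573 − 78.912500·sin 19.04400°)/4.380231 = 1.807886
contact ratio ≈ 1.8079

1.8079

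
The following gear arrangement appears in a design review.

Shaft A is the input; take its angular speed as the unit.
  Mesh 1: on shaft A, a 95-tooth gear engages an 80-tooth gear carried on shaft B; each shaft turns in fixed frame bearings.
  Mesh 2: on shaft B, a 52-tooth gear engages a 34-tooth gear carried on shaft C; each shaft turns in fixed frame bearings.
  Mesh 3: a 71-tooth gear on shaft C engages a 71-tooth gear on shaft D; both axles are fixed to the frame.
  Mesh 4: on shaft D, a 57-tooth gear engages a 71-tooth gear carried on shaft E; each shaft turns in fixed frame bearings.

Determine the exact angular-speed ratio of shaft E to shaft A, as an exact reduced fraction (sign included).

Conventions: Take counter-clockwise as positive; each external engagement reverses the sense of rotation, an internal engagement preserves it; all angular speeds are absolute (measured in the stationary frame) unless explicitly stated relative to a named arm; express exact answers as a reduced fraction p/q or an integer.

14079/9656

class = fixed-axis compound train [4 meshes; 4 ratios multiply, 4 sense flips]
mesh 1 [95T→80T]: running ratio 19/16, sense −
mesh 2 [52T→34T]: running ratio 247/136, sense +
mesh 3 [71T→71T]: running ratio 247/136, sense −
mesh 4 [57T→71T]: running ratio 14079/9656, sense +
ω_out/ω_in = 14079/9656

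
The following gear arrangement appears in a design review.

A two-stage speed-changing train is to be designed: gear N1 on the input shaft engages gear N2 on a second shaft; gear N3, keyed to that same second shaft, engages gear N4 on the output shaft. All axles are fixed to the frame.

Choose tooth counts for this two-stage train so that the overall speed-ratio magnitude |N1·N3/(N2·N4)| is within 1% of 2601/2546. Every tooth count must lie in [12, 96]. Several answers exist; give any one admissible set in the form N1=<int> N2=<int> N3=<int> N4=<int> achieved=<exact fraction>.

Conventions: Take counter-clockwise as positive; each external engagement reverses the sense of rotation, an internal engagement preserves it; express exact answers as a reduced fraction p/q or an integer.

N1=51 N2=38 N3=51 N4=67 achieved=2601/2546

design class (target 2601/2546): fixed-axis compound train
target = 2601/2546 in lowest terms: an exact hit needs N1·N3 = k·2601 and N2·N4 = k·2546 for one integer k, every count in [12, 96]; additionally prefer no 1:1 stage (N1 ≠ N2, N3 ≠ N4)
k = 1: N1·N3 = 2601 = 51·51, N2·N4 = 2546 = 38·67
achieved = 51·51/(38·67) = 2601/2546; |achieved − target| = 0 ≤ 2601/254600 ✓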